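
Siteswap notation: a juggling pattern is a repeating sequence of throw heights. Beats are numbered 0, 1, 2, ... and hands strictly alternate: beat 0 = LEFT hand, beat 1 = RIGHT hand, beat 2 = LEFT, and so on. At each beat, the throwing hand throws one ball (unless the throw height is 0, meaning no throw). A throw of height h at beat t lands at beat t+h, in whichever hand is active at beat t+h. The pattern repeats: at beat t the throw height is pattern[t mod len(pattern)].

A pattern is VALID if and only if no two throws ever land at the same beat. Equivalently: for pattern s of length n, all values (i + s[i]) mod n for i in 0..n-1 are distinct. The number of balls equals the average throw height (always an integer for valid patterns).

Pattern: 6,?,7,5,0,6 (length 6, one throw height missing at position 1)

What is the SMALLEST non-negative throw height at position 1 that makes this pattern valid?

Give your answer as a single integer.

Answer: 0

Derivation:
i=0: (0 + 6) mod 6 = 0
i=1: s[i]=? (unknown)
i=2: (2 + 7) mod 6 = 3
i=3: (3 + 5) mod 6 = 2
i=4: (4 + 0) mod 6 = 4
i=5: (5 + 6) mod 6 = 5
Known residues: [0, 2, 3, 4, 5]; need a permutation of 0..5, so missing residue r = 1
Need (1 + s) mod 6 = 1; smallest s = (1 - 1) mod 6 = 0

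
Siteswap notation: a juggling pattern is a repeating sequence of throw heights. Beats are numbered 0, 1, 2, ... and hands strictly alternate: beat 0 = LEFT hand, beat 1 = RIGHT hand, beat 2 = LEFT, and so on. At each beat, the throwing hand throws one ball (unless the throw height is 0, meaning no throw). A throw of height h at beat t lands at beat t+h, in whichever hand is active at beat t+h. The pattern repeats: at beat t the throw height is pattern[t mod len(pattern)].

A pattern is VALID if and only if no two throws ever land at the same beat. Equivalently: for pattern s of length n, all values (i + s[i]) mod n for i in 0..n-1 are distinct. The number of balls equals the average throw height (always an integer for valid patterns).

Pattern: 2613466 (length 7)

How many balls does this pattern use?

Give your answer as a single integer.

Answer: 4

Derivation:
Pattern = [2, 6, 1, 3, 4, 6, 6], length n = 7
  position 0: throw height = 2, running sum = 2
  position 1: throw height = 6, running sum = 8
  position 2: throw height = 1, running sum = 9
  position 3: throw height = 3, running sum = 12
  position 4: throw height = 4, running sum = 16
  position 5: throw height = 6, running sum = 22
  position 6: throw height = 6, running sum = 28
Total sum = 28; balls = sum / n = 28 / 7 = 4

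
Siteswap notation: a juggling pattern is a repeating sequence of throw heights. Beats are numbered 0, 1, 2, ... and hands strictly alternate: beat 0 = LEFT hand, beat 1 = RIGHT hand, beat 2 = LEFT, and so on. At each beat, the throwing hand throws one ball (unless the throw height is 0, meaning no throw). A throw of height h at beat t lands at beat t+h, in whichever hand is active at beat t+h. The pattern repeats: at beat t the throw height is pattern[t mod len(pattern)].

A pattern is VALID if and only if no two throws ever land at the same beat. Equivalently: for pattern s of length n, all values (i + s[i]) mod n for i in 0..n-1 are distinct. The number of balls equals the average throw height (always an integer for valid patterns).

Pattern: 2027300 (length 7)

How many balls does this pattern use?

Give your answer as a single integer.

Answer: 2

Derivation:
Pattern = [2, 0, 2, 7, 3, 0, 0], length n = 7
  position 0: throw height = 2, running sum = 2
  position 1: throw height = 0, running sum = 2
  position 2: throw height = 2, running sum = 4
  position 3: throw height = 7, running sum = 11
  position 4: throw height = 3, running sum = 14
  position 5: throw height = 0, running sum = 14
  position 6: throw height = 0, running sum = 14
Total sum = 14; balls = sum / n = 14 / 7 = 2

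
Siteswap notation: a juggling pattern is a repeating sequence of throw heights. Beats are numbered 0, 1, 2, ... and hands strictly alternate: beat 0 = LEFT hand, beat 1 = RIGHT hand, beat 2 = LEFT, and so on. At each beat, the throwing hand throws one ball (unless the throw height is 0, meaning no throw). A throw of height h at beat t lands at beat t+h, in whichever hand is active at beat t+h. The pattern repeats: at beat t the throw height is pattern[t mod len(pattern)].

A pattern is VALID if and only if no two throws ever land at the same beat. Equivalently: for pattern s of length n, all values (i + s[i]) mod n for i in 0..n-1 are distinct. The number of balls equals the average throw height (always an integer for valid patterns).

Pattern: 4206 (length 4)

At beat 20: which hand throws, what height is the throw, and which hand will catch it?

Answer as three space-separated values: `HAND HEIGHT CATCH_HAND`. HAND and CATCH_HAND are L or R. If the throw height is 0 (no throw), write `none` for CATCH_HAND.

Answer: L 4 L

Derivation:
Beat 20: 20 mod 2 = 0, so hand = L
Throw height = pattern[20 mod 4] = pattern[0] = 4
Lands at beat 20+4=24, 24 mod 2 = 0, so catch hand = L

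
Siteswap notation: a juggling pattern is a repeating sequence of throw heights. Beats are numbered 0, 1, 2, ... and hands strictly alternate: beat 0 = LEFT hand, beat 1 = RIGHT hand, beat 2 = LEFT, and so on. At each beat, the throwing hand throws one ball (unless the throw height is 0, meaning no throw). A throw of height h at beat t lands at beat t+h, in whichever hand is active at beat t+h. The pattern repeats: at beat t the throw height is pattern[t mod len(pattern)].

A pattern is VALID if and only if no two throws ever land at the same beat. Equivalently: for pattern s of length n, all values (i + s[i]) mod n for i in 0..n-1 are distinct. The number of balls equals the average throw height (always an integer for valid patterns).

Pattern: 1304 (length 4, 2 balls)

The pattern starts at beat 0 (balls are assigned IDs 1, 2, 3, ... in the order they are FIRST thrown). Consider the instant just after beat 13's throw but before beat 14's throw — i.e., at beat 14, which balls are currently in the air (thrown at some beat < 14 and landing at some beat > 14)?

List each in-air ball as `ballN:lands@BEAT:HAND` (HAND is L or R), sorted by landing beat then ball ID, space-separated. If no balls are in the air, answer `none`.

Beat 0 (L): throw ball1 h=1 -> lands@1:R; in-air after throw: [b1@1:R]
Beat 1 (R): throw ball1 h=3 -> lands@4:L; in-air after throw: [b1@4:L]
Beat 3 (R): throw ball2 h=4 -> lands@7:R; in-air after throw: [b1@4:L b2@7:R]
Beat 4 (L): throw ball1 h=1 -> lands@5:R; in-air after throw: [b1@5:R b2@7:R]
Beat 5 (R): throw ball1 h=3 -> lands@8:L; in-air after throw: [b2@7:R b1@8:L]
Beat 7 (R): throw ball2 h=4 -> lands@11:R; in-air after throw: [b1@8:L b2@11:R]
Beat 8 (L): throw ball1 h=1 -> lands@9:R; in-air after throw: [b1@9:R b2@11:R]
Beat 9 (R): throw ball1 h=3 -> lands@12:L; in-air after throw: [b2@11:R b1@12:L]
Beat 11 (R): throw ball2 h=4 -> lands@15:R; in-air after throw: [b1@12:L b2@15:R]
Beat 12 (L): throw ball1 h=1 -> lands@13:R; in-air after throw: [b1@13:R b2@15:R]
Beat 13 (R): throw ball1 h=3 -> lands@16:L; in-air after throw: [b2@15:R b1@16:L]

Answer: ball2:lands@15:R ball1:lands@16:L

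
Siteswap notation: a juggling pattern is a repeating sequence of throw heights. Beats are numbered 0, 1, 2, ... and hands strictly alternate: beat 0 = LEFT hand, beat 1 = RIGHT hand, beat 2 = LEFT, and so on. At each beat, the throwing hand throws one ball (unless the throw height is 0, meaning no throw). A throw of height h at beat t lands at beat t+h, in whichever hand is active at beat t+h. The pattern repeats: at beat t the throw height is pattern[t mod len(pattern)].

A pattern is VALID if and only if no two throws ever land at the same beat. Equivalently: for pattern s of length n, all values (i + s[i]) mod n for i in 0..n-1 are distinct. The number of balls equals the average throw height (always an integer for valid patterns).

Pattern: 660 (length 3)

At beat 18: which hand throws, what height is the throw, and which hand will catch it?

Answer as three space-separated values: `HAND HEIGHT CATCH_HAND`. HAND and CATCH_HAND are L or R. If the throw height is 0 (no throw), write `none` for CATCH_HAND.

Beat 18: 18 mod 2 = 0, so hand = L
Throw height = pattern[18 mod 3] = pattern[0] = 6
Lands at beat 18+6=24, 24 mod 2 = 0, so catch hand = L

Answer: L 6 L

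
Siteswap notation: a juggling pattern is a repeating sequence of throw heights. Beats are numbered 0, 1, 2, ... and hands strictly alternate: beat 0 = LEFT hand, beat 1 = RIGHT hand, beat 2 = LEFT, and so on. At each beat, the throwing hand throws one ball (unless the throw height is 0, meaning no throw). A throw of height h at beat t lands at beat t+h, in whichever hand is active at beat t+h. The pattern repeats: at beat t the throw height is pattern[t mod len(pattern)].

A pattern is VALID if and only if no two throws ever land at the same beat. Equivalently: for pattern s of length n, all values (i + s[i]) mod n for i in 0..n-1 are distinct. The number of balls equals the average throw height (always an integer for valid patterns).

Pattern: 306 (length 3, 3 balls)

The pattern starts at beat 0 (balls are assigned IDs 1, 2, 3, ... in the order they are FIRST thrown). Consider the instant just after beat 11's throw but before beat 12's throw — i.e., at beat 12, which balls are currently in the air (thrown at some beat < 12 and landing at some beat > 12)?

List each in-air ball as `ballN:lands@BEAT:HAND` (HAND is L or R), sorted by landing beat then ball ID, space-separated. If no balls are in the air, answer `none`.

Answer: ball2:lands@14:L ball3:lands@17:R

Derivation:
Beat 0 (L): throw ball1 h=3 -> lands@3:R; in-air after throw: [b1@3:R]
Beat 2 (L): throw ball2 h=6 -> lands@8:L; in-air after throw: [b1@3:R b2@8:L]
Beat 3 (R): throw ball1 h=3 -> lands@6:L; in-air after throw: [b1@6:L b2@8:L]
Beat 5 (R): throw ball3 h=6 -> lands@11:R; in-air after throw: [b1@6:L b2@8:L b3@11:R]
Beat 6 (L): throw ball1 h=3 -> lands@9:R; in-air after throw: [b2@8:L b1@9:R b3@11:R]
Beat 8 (L): throw ball2 h=6 -> lands@14:L; in-air after throw: [b1@9:R b3@11:R b2@14:L]
Beat 9 (R): throw ball1 h=3 -> lands@12:L; in-air after throw: [b3@11:R b1@12:L b2@14:L]
Beat 11 (R): throw ball3 h=6 -> lands@17:R; in-air after throw: [b1@12:L b2@14:L b3@17:R]
Beat 12 (L): throw ball1 h=3 -> lands@15:R; in-air after throw: [b2@14:L b1@15:R b3@17:R]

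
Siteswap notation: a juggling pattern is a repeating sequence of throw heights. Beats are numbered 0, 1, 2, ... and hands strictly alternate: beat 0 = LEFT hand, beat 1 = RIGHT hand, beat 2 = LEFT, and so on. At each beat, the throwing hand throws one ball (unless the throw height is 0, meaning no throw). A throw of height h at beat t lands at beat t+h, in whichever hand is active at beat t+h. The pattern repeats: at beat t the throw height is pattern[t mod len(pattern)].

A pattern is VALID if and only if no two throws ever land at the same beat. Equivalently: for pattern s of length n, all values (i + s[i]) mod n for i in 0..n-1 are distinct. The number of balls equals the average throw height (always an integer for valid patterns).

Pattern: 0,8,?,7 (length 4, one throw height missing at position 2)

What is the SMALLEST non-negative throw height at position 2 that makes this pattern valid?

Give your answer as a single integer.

i=0: (0 + 0) mod 4 = 0
i=1: (1 + 8) mod 4 = 1
i=2: s[i]=? (unknown)
i=3: (3 + 7) mod 4 = 2
Known residues: [0, 1, 2]; need a permutation of 0..3, so missing residue r = 3
Need (2 + s) mod 4 = 3; smallest s = (3 - 2) mod 4 = 1

Answer: 1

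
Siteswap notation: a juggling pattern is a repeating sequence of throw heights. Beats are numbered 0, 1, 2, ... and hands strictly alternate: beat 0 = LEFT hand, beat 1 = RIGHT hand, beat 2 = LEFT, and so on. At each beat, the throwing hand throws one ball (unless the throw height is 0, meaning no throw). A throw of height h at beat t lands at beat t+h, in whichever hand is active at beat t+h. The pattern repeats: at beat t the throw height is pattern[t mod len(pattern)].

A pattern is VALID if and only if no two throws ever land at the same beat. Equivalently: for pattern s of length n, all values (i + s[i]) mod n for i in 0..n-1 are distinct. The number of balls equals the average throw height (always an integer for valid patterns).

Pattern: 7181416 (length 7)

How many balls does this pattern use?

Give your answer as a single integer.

Answer: 4

Derivation:
Pattern = [7, 1, 8, 1, 4, 1, 6], length n = 7
  position 0: throw height = 7, running sum = 7
  position 1: throw height = 1, running sum = 8
  position 2: throw height = 8, running sum = 16
  position 3: throw height = 1, running sum = 17
  position 4: throw height = 4, running sum = 21
  position 5: throw height = 1, running sum = 22
  position 6: throw height = 6, running sum = 28
Total sum = 28; balls = sum / n = 28 / 7 = 4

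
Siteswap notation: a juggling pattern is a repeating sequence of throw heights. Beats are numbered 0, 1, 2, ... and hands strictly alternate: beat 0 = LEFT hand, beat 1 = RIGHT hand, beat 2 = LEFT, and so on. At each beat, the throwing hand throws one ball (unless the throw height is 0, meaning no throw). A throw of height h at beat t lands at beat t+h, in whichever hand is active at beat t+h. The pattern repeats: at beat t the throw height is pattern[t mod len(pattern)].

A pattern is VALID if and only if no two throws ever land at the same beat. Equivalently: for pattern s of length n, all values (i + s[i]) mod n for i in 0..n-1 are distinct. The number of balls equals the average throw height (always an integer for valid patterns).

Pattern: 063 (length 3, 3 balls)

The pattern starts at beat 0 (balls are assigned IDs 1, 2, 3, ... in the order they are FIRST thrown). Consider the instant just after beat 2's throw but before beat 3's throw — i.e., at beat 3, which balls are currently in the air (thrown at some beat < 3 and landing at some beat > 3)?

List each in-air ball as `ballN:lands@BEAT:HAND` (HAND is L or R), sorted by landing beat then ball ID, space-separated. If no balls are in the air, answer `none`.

Answer: ball2:lands@5:R ball1:lands@7:R

Derivation:
Beat 1 (R): throw ball1 h=6 -> lands@7:R; in-air after throw: [b1@7:R]
Beat 2 (L): throw ball2 h=3 -> lands@5:R; in-air after throw: [b2@5:R b1@7:R]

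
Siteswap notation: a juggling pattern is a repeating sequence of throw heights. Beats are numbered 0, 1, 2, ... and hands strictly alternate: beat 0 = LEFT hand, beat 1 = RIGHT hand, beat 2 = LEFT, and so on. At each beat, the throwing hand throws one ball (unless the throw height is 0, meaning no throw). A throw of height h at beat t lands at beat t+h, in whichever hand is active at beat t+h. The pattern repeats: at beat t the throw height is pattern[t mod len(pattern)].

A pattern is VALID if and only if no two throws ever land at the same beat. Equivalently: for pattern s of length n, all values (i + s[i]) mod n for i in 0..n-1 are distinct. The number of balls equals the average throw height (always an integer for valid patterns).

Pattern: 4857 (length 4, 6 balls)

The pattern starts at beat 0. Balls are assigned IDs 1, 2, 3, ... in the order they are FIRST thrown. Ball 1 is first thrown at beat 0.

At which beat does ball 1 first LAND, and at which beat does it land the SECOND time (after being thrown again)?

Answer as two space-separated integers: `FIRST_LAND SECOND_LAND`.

Beat 0 (L): throw ball1 h=4 -> lands@4:L; in-air after throw: [b1@4:L]
Beat 1 (R): throw ball2 h=8 -> lands@9:R; in-air after throw: [b1@4:L b2@9:R]
Beat 2 (L): throw ball3 h=5 -> lands@7:R; in-air after throw: [b1@4:L b3@7:R b2@9:R]
Beat 3 (R): throw ball4 h=7 -> lands@10:L; in-air after throw: [b1@4:L b3@7:R b2@9:R b4@10:L]
Beat 4 (L): throw ball1 h=4 -> lands@8:L; in-air after throw: [b3@7:R b1@8:L b2@9:R b4@10:L]
Beat 5 (R): throw ball5 h=8 -> lands@13:R; in-air after throw: [b3@7:R b1@8:L b2@9:R b4@10:L b5@13:R]
Beat 6 (L): throw ball6 h=5 -> lands@11:R; in-air after throw: [b3@7:R b1@8:L b2@9:R b4@10:L b6@11:R b5@13:R]
Beat 7 (R): throw ball3 h=7 -> lands@14:L; in-air after throw: [b1@8:L b2@9:R b4@10:L b6@11:R b5@13:R b3@14:L]
Beat 8 (L): throw ball1 h=4 -> lands@12:L; in-air after throw: [b2@9:R b4@10:L b6@11:R b1@12:L b5@13:R b3@14:L]
Ball 1: thrown@0 h=4 -> first land @4; rethrown@4 h=4 -> second land @8

Answer: 4 8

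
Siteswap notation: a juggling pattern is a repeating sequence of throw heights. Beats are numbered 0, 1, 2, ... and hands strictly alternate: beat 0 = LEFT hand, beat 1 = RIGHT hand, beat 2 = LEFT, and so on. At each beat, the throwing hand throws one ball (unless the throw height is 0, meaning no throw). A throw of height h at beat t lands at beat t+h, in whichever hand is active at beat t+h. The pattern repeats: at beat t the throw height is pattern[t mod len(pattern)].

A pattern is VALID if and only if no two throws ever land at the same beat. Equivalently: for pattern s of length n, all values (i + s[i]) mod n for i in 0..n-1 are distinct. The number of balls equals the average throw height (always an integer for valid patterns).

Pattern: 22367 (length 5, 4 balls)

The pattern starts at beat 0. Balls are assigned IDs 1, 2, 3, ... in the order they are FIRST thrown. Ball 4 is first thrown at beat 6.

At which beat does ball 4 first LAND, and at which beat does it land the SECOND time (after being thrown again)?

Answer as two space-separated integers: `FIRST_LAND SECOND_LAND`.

Answer: 8 14

Derivation:
Beat 0 (L): throw ball1 h=2 -> lands@2:L; in-air after throw: [b1@2:L]
Beat 1 (R): throw ball2 h=2 -> lands@3:R; in-air after throw: [b1@2:L b2@3:R]
Beat 2 (L): throw ball1 h=3 -> lands@5:R; in-air after throw: [b2@3:R b1@5:R]
Beat 3 (R): throw ball2 h=6 -> lands@9:R; in-air after throw: [b1@5:R b2@9:R]
Beat 4 (L): throw ball3 h=7 -> lands@11:R; in-air after throw: [b1@5:R b2@9:R b3@11:R]
Beat 5 (R): throw ball1 h=2 -> lands@7:R; in-air after throw: [b1@7:R b2@9:R b3@11:R]
Beat 6 (L): throw ball4 h=2 -> lands@8:L; in-air after throw: [b1@7:R b4@8:L b2@9:R b3@11:R]
Beat 7 (R): throw ball1 h=3 -> lands@10:L; in-air after throw: [b4@8:L b2@9:R b1@10:L b3@11:R]
Beat 8 (L): throw ball4 h=6 -> lands@14:L; in-air after throw: [b2@9:R b1@10:L b3@11:R b4@14:L]
Beat 9 (R): throw ball2 h=7 -> lands@16:L; in-air after throw: [b1@10:L b3@11:R b4@14:L b2@16:L]
Beat 10 (L): throw ball1 h=2 -> lands@12:L; in-air after throw: [b3@11:R b1@12:L b4@14:L b2@16:L]
Beat 11 (R): throw ball3 h=2 -> lands@13:R; in-air after throw: [b1@12:L b3@13:R b4@14:L b2@16:L]
Beat 12 (L): throw ball1 h=3 -> lands@15:R; in-air after throw: [b3@13:R b4@14:L b1@15:R b2@16:L]
Beat 13 (R): throw ball3 h=6 -> lands@19:R; in-air after throw: [b4@14:L b1@15:R b2@16:L b3@19:R]
Beat 14 (L): throw ball4 h=7 -> lands@21:R; in-air after throw: [b1@15:R b2@16:L b3@19:R b4@21:R]
Ball 4: thrown@6 h=2 -> first land @8; rethrown@8 h=6 -> second land @14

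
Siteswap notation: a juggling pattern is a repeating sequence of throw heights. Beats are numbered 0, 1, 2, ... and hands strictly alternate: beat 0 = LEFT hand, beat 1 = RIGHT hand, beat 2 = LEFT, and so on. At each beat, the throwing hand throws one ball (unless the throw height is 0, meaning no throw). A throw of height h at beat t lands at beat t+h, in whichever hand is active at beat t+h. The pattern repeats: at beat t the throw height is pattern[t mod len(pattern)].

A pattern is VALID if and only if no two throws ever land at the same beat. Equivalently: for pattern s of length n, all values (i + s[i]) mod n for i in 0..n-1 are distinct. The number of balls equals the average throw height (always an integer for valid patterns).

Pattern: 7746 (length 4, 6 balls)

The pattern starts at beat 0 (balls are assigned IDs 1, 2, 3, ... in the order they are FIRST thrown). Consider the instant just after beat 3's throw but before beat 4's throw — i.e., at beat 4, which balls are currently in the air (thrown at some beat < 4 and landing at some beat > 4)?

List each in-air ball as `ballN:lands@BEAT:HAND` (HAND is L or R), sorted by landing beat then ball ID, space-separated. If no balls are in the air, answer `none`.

Answer: ball3:lands@6:L ball1:lands@7:R ball2:lands@8:L ball4:lands@9:R

Derivation:
Beat 0 (L): throw ball1 h=7 -> lands@7:R; in-air after throw: [b1@7:R]
Beat 1 (R): throw ball2 h=7 -> lands@8:L; in-air after throw: [b1@7:R b2@8:L]
Beat 2 (L): throw ball3 h=4 -> lands@6:L; in-air after throw: [b3@6:L b1@7:R b2@8:L]
Beat 3 (R): throw ball4 h=6 -> lands@9:R; in-air after throw: [b3@6:L b1@7:R b2@8:L b4@9:R]
Beat 4 (L): throw ball5 h=7 -> lands@11:R; in-air after throw: [b3@6:L b1@7:R b2@8:L b4@9:R b5@11:R]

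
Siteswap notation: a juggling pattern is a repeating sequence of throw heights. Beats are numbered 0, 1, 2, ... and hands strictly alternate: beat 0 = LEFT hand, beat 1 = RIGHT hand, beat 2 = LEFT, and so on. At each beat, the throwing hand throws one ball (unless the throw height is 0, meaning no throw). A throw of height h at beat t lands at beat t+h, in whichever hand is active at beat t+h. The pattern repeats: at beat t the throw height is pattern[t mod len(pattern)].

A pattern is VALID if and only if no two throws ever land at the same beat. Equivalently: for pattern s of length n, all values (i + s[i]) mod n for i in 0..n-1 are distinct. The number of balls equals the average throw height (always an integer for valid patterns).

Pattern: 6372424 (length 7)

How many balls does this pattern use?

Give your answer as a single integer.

Pattern = [6, 3, 7, 2, 4, 2, 4], length n = 7
  position 0: throw height = 6, running sum = 6
  position 1: throw height = 3, running sum = 9
  position 2: throw height = 7, running sum = 16
  position 3: throw height = 2, running sum = 18
  position 4: throw height = 4, running sum = 22
  position 5: throw height = 2, running sum = 24
  position 6: throw height = 4, running sum = 28
Total sum = 28; balls = sum / n = 28 / 7 = 4

Answer: 4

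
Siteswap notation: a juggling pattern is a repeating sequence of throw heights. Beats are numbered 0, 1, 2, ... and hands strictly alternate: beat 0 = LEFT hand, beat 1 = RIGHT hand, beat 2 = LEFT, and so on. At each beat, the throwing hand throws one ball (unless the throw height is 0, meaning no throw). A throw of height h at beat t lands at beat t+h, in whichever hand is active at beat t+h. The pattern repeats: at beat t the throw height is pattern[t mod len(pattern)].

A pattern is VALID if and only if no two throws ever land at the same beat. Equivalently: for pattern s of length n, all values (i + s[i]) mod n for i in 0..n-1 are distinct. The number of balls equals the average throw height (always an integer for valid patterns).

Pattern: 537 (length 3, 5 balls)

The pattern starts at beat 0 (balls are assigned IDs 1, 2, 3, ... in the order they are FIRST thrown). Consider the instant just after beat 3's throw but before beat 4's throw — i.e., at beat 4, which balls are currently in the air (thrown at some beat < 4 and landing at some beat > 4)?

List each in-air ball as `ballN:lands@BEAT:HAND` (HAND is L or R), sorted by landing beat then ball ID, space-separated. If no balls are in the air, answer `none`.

Answer: ball1:lands@5:R ball4:lands@8:L ball3:lands@9:R

Derivation:
Beat 0 (L): throw ball1 h=5 -> lands@5:R; in-air after throw: [b1@5:R]
Beat 1 (R): throw ball2 h=3 -> lands@4:L; in-air after throw: [b2@4:L b1@5:R]
Beat 2 (L): throw ball3 h=7 -> lands@9:R; in-air after throw: [b2@4:L b1@5:R b3@9:R]
Beat 3 (R): throw ball4 h=5 -> lands@8:L; in-air after throw: [b2@4:L b1@5:R b4@8:L b3@9:R]
Beat 4 (L): throw ball2 h=3 -> lands@7:R; in-air after throw: [b1@5:R b2@7:R b4@8:L b3@9:R]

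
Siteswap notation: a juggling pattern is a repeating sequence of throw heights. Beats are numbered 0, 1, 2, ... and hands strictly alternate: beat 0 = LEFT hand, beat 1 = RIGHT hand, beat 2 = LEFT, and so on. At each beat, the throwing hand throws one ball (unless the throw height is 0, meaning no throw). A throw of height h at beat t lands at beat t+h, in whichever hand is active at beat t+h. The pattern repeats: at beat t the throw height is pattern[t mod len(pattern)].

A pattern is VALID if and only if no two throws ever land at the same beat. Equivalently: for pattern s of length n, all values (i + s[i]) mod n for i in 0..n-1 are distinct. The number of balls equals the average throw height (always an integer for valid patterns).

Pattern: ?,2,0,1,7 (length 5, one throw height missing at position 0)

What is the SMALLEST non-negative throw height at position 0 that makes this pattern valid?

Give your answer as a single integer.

i=0: s[i]=? (unknown)
i=1: (1 + 2) mod 5 = 3
i=2: (2 + 0) mod 5 = 2
i=3: (3 + 1) mod 5 = 4
i=4: (4 + 7) mod 5 = 1
Known residues: [1, 2, 3, 4]; need a permutation of 0..4, so missing residue r = 0
Need (0 + s) mod 5 = 0; smallest s = (0 - 0) mod 5 = 0

Answer: 0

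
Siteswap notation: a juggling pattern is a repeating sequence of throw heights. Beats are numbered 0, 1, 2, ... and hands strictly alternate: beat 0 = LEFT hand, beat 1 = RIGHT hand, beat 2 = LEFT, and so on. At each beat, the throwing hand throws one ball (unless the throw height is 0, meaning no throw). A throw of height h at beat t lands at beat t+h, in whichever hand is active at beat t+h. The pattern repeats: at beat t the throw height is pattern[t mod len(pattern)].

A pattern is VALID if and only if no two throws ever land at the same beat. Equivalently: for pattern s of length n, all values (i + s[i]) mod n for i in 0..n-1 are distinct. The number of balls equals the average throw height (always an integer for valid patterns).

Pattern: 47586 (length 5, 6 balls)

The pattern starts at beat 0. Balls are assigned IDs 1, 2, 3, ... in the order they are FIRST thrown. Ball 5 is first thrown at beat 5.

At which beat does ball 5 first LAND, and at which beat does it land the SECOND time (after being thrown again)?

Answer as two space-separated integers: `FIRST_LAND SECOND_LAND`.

Answer: 9 15

Derivation:
Beat 0 (L): throw ball1 h=4 -> lands@4:L; in-air after throw: [b1@4:L]
Beat 1 (R): throw ball2 h=7 -> lands@8:L; in-air after throw: [b1@4:L b2@8:L]
Beat 2 (L): throw ball3 h=5 -> lands@7:R; in-air after throw: [b1@4:L b3@7:R b2@8:L]
Beat 3 (R): throw ball4 h=8 -> lands@11:R; in-air after throw: [b1@4:L b3@7:R b2@8:L b4@11:R]
Beat 4 (L): throw ball1 h=6 -> lands@10:L; in-air after throw: [b3@7:R b2@8:L b1@10:L b4@11:R]
Beat 5 (R): throw ball5 h=4 -> lands@9:R; in-air after throw: [b3@7:R b2@8:L b5@9:R b1@10:L b4@11:R]
Beat 6 (L): throw ball6 h=7 -> lands@13:R; in-air after throw: [b3@7:R b2@8:L b5@9:R b1@10:L b4@11:R b6@13:R]
Beat 7 (R): throw ball3 h=5 -> lands@12:L; in-air after throw: [b2@8:L b5@9:R b1@10:L b4@11:R b3@12:L b6@13:R]
Beat 8 (L): throw ball2 h=8 -> lands@16:L; in-air after throw: [b5@9:R b1@10:L b4@11:R b3@12:L b6@13:R b2@16:L]
Beat 9 (R): throw ball5 h=6 -> lands@15:R; in-air after throw: [b1@10:L b4@11:R b3@12:L b6@13:R b5@15:R b2@16:L]
Beat 10 (L): throw ball1 h=4 -> lands@14:L; in-air after throw: [b4@11:R b3@12:L b6@13:R b1@14:L b5@15:R b2@16:L]
Beat 11 (R): throw ball4 h=7 -> lands@18:L; in-air after throw: [b3@12:L b6@13:R b1@14:L b5@15:R b2@16:L b4@18:L]
Beat 12 (L): throw ball3 h=5 -> lands@17:R; in-air after throw: [b6@13:R b1@14:L b5@15:R b2@16:L b3@17:R b4@18:L]
Beat 13 (R): throw ball6 h=8 -> lands@21:R; in-air after throw: [b1@14:L b5@15:R b2@16:L b3@17:R b4@18:L b6@21:R]
Beat 14 (L): throw ball1 h=6 -> lands@20:L; in-air after throw: [b5@15:R b2@16:L b3@17:R b4@18:L b1@20:L b6@21:R]
Beat 15 (R): throw ball5 h=4 -> lands@19:R; in-air after throw: [b2@16:L b3@17:R b4@18:L b5@19:R b1@20:L b6@21:R]
Ball 5: thrown@5 h=4 -> first land @9; rethrown@9 h=6 -> second land @15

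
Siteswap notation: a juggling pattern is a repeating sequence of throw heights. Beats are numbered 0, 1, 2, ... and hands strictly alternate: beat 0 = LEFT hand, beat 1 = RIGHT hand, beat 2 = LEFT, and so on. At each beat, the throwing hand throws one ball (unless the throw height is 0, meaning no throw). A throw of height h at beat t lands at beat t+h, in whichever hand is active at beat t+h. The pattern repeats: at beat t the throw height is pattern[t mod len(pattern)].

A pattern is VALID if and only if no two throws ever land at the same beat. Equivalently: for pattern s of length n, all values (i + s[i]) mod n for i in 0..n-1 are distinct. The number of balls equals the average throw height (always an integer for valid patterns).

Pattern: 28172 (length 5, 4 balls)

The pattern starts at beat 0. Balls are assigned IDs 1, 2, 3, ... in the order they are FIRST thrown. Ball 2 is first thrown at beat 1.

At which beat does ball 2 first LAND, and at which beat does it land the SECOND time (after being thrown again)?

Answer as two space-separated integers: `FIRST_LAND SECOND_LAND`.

Answer: 9 11

Derivation:
Beat 0 (L): throw ball1 h=2 -> lands@2:L; in-air after throw: [b1@2:L]
Beat 1 (R): throw ball2 h=8 -> lands@9:R; in-air after throw: [b1@2:L b2@9:R]
Beat 2 (L): throw ball1 h=1 -> lands@3:R; in-air after throw: [b1@3:R b2@9:R]
Beat 3 (R): throw ball1 h=7 -> lands@10:L; in-air after throw: [b2@9:R b1@10:L]
Beat 4 (L): throw ball3 h=2 -> lands@6:L; in-air after throw: [b3@6:L b2@9:R b1@10:L]
Beat 5 (R): throw ball4 h=2 -> lands@7:R; in-air after throw: [b3@6:L b4@7:R b2@9:R b1@10:L]
Beat 6 (L): throw ball3 h=8 -> lands@14:L; in-air after throw: [b4@7:R b2@9:R b1@10:L b3@14:L]
Beat 7 (R): throw ball4 h=1 -> lands@8:L; in-air after throw: [b4@8:L b2@9:R b1@10:L b3@14:L]
Beat 8 (L): throw ball4 h=7 -> lands@15:R; in-air after throw: [b2@9:R b1@10:L b3@14:L b4@15:R]
Beat 9 (R): throw ball2 h=2 -> lands@11:R; in-air after throw: [b1@10:L b2@11:R b3@14:L b4@15:R]
Beat 10 (L): throw ball1 h=2 -> lands@12:L; in-air after throw: [b2@11:R b1@12:L b3@14:L b4@15:R]
Beat 11 (R): throw ball2 h=8 -> lands@19:R; in-air after throw: [b1@12:L b3@14:L b4@15:R b2@19:R]
Ball 2: thrown@1 h=8 -> first land @9; rethrown@9 h=2 -> second land @11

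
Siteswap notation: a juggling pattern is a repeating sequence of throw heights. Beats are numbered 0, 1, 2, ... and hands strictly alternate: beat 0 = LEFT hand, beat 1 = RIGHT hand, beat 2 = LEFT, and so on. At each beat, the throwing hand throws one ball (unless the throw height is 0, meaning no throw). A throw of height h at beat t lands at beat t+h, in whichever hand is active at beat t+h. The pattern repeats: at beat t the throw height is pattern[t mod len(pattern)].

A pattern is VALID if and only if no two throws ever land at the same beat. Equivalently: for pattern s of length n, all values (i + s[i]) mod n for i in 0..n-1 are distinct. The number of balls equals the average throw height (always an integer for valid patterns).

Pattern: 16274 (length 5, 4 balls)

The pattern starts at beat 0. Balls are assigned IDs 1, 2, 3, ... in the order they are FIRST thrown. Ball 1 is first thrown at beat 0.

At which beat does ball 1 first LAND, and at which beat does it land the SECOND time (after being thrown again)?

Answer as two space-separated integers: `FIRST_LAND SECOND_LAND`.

Answer: 1 7

Derivation:
Beat 0 (L): throw ball1 h=1 -> lands@1:R; in-air after throw: [b1@1:R]
Beat 1 (R): throw ball1 h=6 -> lands@7:R; in-air after throw: [b1@7:R]
Beat 2 (L): throw ball2 h=2 -> lands@4:L; in-air after throw: [b2@4:L b1@7:R]
Beat 3 (R): throw ball3 h=7 -> lands@10:L; in-air after throw: [b2@4:L b1@7:R b3@10:L]
Beat 4 (L): throw ball2 h=4 -> lands@8:L; in-air after throw: [b1@7:R b2@8:L b3@10:L]
Beat 5 (R): throw ball4 h=1 -> lands@6:L; in-air after throw: [b4@6:L b1@7:R b2@8:L b3@10:L]
Beat 6 (L): throw ball4 h=6 -> lands@12:L; in-air after throw: [b1@7:R b2@8:L b3@10:L b4@12:L]
Beat 7 (R): throw ball1 h=2 -> lands@9:R; in-air after throw: [b2@8:L b1@9:R b3@10:L b4@12:L]
Ball 1: thrown@0 h=1 -> first land @1; rethrown@1 h=6 -> second land @7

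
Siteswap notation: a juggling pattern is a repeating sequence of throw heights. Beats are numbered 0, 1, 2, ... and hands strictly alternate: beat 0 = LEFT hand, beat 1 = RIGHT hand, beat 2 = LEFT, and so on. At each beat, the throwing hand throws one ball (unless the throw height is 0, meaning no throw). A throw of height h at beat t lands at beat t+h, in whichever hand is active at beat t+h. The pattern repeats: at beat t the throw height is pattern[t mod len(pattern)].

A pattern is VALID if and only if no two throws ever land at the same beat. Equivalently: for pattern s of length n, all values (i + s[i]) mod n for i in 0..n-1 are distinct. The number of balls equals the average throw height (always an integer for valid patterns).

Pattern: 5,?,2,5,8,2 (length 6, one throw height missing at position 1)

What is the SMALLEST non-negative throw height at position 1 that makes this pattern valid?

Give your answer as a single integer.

Answer: 2

Derivation:
i=0: (0 + 5) mod 6 = 5
i=1: s[i]=? (unknown)
i=2: (2 + 2) mod 6 = 4
i=3: (3 + 5) mod 6 = 2
i=4: (4 + 8) mod 6 = 0
i=5: (5 + 2) mod 6 = 1
Known residues: [0, 1, 2, 4, 5]; need a permutation of 0..5, so missing residue r = 3
Need (1 + s) mod 6 = 3; smallest s = (3 - 1) mod 6 = 2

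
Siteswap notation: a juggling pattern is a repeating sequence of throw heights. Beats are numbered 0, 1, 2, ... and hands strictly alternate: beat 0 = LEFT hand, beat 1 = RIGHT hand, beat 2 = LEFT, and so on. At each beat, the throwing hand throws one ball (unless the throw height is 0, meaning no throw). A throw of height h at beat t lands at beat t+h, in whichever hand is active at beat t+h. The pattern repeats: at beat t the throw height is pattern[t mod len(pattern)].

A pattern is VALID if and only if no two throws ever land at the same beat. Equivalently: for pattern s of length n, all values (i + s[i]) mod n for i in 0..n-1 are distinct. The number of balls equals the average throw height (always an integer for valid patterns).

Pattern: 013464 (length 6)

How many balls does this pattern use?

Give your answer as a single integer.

Answer: 3

Derivation:
Pattern = [0, 1, 3, 4, 6, 4], length n = 6
  position 0: throw height = 0, running sum = 0
  position 1: throw height = 1, running sum = 1
  position 2: throw height = 3, running sum = 4
  position 3: throw height = 4, running sum = 8
  position 4: throw height = 6, running sum = 14
  position 5: throw height = 4, running sum = 18
Total sum = 18; balls = sum / n = 18 / 6 = 3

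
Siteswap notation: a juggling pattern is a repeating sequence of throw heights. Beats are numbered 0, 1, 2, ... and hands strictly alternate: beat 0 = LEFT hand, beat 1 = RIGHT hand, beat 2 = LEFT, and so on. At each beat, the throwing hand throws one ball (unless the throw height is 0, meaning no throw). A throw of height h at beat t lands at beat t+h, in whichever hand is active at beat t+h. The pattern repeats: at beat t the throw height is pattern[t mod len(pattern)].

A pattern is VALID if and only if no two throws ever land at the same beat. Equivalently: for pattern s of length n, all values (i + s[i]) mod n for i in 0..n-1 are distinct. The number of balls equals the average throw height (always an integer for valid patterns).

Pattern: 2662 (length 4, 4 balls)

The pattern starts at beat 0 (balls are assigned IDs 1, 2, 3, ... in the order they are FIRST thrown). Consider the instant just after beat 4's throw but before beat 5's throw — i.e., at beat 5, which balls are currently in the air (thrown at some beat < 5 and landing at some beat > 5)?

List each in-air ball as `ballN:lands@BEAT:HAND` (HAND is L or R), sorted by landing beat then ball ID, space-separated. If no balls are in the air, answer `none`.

Answer: ball4:lands@6:L ball2:lands@7:R ball1:lands@8:L

Derivation:
Beat 0 (L): throw ball1 h=2 -> lands@2:L; in-air after throw: [b1@2:L]
Beat 1 (R): throw ball2 h=6 -> lands@7:R; in-air after throw: [b1@2:L b2@7:R]
Beat 2 (L): throw ball1 h=6 -> lands@8:L; in-air after throw: [b2@7:R b1@8:L]
Beat 3 (R): throw ball3 h=2 -> lands@5:R; in-air after throw: [b3@5:R b2@7:R b1@8:L]
Beat 4 (L): throw ball4 h=2 -> lands@6:L; in-air after throw: [b3@5:R b4@6:L b2@7:R b1@8:L]
Beat 5 (R): throw ball3 h=6 -> lands@11:R; in-air after throw: [b4@6:L b2@7:R b1@8:L b3@11:R]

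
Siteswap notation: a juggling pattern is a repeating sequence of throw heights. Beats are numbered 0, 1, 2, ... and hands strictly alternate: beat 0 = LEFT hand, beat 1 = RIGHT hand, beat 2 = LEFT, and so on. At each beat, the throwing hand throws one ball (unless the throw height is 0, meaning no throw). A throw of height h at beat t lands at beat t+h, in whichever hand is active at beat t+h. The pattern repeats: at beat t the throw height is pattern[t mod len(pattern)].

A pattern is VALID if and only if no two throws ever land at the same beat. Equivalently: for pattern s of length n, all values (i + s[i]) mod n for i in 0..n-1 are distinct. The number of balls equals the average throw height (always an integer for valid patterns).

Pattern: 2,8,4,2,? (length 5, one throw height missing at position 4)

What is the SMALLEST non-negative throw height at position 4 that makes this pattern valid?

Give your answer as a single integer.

Answer: 4

Derivation:
i=0: (0 + 2) mod 5 = 2
i=1: (1 + 8) mod 5 = 4
i=2: (2 + 4) mod 5 = 1
i=3: (3 + 2) mod 5 = 0
i=4: s[i]=? (unknown)
Known residues: [0, 1, 2, 4]; need a permutation of 0..4, so missing residue r = 3
Need (4 + s) mod 5 = 3; smallest s = (3 - 4) mod 5 = 4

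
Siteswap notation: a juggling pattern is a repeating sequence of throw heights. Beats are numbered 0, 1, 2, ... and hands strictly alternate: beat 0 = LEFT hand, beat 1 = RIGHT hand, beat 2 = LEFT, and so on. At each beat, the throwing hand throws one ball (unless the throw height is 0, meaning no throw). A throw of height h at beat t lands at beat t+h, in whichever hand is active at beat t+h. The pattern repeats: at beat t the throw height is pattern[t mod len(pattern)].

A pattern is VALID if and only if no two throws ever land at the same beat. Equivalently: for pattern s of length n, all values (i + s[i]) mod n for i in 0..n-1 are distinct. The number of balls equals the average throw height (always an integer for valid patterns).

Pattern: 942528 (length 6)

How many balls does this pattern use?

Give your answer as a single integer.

Answer: 5

Derivation:
Pattern = [9, 4, 2, 5, 2, 8], length n = 6
  position 0: throw height = 9, running sum = 9
  position 1: throw height = 4, running sum = 13
  position 2: throw height = 2, running sum = 15
  position 3: throw height = 5, running sum = 20
  position 4: throw height = 2, running sum = 22
  position 5: throw height = 8, running sum = 30
Total sum = 30; balls = sum / n = 30 / 6 = 5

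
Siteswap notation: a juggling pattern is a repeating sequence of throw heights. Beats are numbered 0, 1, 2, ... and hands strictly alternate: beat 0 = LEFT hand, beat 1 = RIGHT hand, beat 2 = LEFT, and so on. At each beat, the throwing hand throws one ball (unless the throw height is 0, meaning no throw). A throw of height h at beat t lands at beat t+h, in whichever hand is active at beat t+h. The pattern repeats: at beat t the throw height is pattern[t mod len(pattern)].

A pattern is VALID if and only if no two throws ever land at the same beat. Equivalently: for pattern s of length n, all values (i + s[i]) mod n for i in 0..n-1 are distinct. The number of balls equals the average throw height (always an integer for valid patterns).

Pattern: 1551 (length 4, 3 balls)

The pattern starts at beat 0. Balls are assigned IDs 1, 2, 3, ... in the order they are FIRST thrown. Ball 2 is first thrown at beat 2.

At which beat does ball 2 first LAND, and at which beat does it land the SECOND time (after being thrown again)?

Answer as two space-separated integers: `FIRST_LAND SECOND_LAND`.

Beat 0 (L): throw ball1 h=1 -> lands@1:R; in-air after throw: [b1@1:R]
Beat 1 (R): throw ball1 h=5 -> lands@6:L; in-air after throw: [b1@6:L]
Beat 2 (L): throw ball2 h=5 -> lands@7:R; in-air after throw: [b1@6:L b2@7:R]
Beat 3 (R): throw ball3 h=1 -> lands@4:L; in-air after throw: [b3@4:L b1@6:L b2@7:R]
Beat 4 (L): throw ball3 h=1 -> lands@5:R; in-air after throw: [b3@5:R b1@6:L b2@7:R]
Beat 5 (R): throw ball3 h=5 -> lands@10:L; in-air after throw: [b1@6:L b2@7:R b3@10:L]
Beat 6 (L): throw ball1 h=5 -> lands@11:R; in-air after throw: [b2@7:R b3@10:L b1@11:R]
Beat 7 (R): throw ball2 h=1 -> lands@8:L; in-air after throw: [b2@8:L b3@10:L b1@11:R]
Beat 8 (L): throw ball2 h=1 -> lands@9:R; in-air after throw: [b2@9:R b3@10:L b1@11:R]
Ball 2: thrown@2 h=5 -> first land @7; rethrown@7 h=1 -> second land @8

Answer: 7 8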